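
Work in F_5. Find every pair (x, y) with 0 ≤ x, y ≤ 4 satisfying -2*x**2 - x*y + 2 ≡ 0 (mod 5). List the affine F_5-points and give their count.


Affine F_5-points: {(1, 0), (2, 2), (3, 3), (4, 0)}; count = 4.

For each of the 25 pairs (x, y) ∈ F_5², evaluate f(x, y) mod 5. Record the zeros.
  x = 0: [0↦2, 1↦2, 2↦2, 3↦2, 4↦2]  zeros at y ∈ ∅
  x = 1: [0↦0, 1↦4, 2↦3, 3↦2, 4↦1]  zeros at y ∈ {0}
  x = 2: [0↦4, 1↦2, 2↦0, 3↦3, 4↦1]  zeros at y ∈ {2}
  x = 3: [0↦4, 1↦1, 2↦3, 3↦0, 4↦2]  zeros at y ∈ {3}
  x = 4: [0↦0, 1↦1, 2↦2, 3↦3, 4↦4]  zeros at y ∈ {0}
Collecting zeros: affine points = {(1, 0), (2, 2), (3, 3), (4, 0)}.
Total count |C(F_5)_aff| = 4.


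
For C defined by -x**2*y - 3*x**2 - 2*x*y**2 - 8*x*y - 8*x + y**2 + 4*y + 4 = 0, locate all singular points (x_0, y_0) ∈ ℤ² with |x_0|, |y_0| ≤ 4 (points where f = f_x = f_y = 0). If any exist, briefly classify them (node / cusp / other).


Singular points: {(0, -2)}; classification: node.

Compute partial derivatives:
  f_x = -2*x*y - 6*x - 2*y**2 - 8*y - 8.
  f_y = -x**2 - 4*x*y - 8*x + 2*y + 4.
Scan x_0 ∈ {−4, ..., 4}. For each x_0, f_y(x_0, y) is a polynomial in y; find its integer roots y ∈ {−4, ..., 4}, then test f_x and f at those candidates.
  x = -4: f_y(-4, y) = 18*y + 20; no integer root y with |y| ≤ 4.
  x = -3: f_y(-3, y) = 14*y + 19; no integer root y with |y| ≤ 4.
  x = -2: f_y(-2, y) = 10*y + 16; no integer root y with |y| ≤ 4.
  x = -1: f_y(-1, y) = 6*y + 11; no integer root y with |y| ≤ 4.
  x = 0: f_y(0, y) = 2*y + 4; vanishes at y ∈ {-2}. (0, -2): f_x = 0, f = 0 — SINGULAR.
  x = 1: f_y(1, y) = -2*y - 5; no integer root y with |y| ≤ 4.
  x = 2: f_y(2, y) = -6*y - 16; no integer root y with |y| ≤ 4.
  x = 3: f_y(3, y) = -10*y - 29; no integer root y with |y| ≤ 4.
  x = 4: f_y(4, y) = -14*y - 44; no integer root y with |y| ≤ 4.
Only singular point on the grid: (0, -2).
Classify: substitute x = 0 + u, y = -2 + v and expand: f = -u**2*v - u**2 - 2*u*v**2 + v**2.
No constant or linear terms (consistent with a singular point). Quadratic part: -u**2 + v**2. Cubic part: -u**2*v - 2*u*v**2.
The quadratic part v**2 - u**2 = (v − u)(v + u) splits into two distinct linear factors, so there are two distinct tangent lines y − -2 = ±(x − 0) — this is a node (ordinary double point).
Classification: node.


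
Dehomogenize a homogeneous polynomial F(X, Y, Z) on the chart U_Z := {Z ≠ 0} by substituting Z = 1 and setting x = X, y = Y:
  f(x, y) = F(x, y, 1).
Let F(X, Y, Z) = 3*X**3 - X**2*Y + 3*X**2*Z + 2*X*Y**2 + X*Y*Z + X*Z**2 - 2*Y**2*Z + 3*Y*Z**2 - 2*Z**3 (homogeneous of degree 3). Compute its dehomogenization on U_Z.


f(x, y) = 3*x**3 - x**2*y + 3*x**2 + 2*x*y**2 + x*y + x - 2*y**2 + 3*y - 2

On U_Z we set Z = 1. Each monomial c·X^i·Y^j·Z^k in F becomes c·x^i·y^j·1^k = c·x^i·y^j.
Substituting Z = 1: F(X, Y, 1) = 3*x**3 - x**2*y + 3*x**2 + 2*x*y**2 + x*y + x - 2*y**2 + 3*y - 2.
Note: deg(f) ≤ deg(F) = 3; strict inequality happens when F is divisible by Z (lost terms).


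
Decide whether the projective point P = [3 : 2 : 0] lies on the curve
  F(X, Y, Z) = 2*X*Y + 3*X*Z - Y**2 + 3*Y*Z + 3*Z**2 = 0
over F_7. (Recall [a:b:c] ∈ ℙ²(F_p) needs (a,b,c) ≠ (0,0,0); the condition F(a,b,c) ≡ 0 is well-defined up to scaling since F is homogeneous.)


F(3,2,0) ≡ 1 (mod 7); P is NOT on the curve.

Evaluate F(3, 2, 0) term-by-term (mod 7).
  2*X*Y ↦ 2·3·2·1 = 12
  3*X*Z ↦ 3·3·1·0 = 0
  -Y**2 ↦ -1·1·4·1 = -4
  3*Y*Z ↦ 3·1·2·0 = 0
  3*Z**2 ↦ 3·1·1·0 = 0
Sum: F(3, 2, 0) = (12) + (0) + (-4) + (0) + (0) = 8.
Reducing mod 7: 8 ≡ 1 (mod 7).
Since F(a, b, c) ≡ 1 ≠ 0 (mod 7), P does NOT lie on the curve.


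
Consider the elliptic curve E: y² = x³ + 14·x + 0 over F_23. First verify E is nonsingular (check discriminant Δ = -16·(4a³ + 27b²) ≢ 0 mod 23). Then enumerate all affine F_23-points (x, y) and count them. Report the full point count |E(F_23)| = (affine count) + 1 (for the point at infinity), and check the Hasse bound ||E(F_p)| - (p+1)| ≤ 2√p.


Affine points = {(0, 0), (2, 6), (2, 17), (3, 0), (6, 1), (6, 22), (7, 2), (7, 21), (8, 7), (8, 16), (9, 2), (9, 21), (10, 6), (10, 17), (11, 6), (11, 17), (18, 9), (18, 14), (19, 8), (19, 15), (20, 0), (22, 10), (22, 13)}; affine count = 23; |E(F_23)| = 24.

Discriminant check: Δ ∝ 4a³ + 27b² = 4·14³ + 27·0² = 4·2744 + 27·0 ≡ 5 (mod 23). Nonzero ⇒ E is nonsingular.
For each x ∈ F_23, compute rhs = x³ + 14·x + 0 mod 23, then count y ∈ F_23 with y² ≡ rhs.
  x = 0: rhs = 0, matching y values: 0 (1 points).
  x = 1: rhs = 15, matching y values: none (0 points).
  x = 2: rhs = 13, matching y values: 6, 17 (2 points).
  x = 3: rhs = 0, matching y values: 0 (1 points).
  x = 4: rhs = 5, matching y values: none (0 points).
  x = 5: rhs = 11, matching y values: none (0 points).
  x = 6: rhs = 1, matching y values: 1, 22 (2 points).
  x = 7: rhs = 4, matching y values: 2, 21 (2 points).
  x = 8: rhs = 3, matching y values: 7, 16 (2 points).
  x = 9: rhs = 4, matching y values: 2, 21 (2 points).
  x = 10: rhs = 13, matching y values: 6, 17 (2 points).
  x = 11: rhs = 13, matching y values: 6, 17 (2 points).
  x = 12: rhs = 10, matching y values: none (0 points).
  x = 13: rhs = 10, matching y values: none (0 points).
  x = 14: rhs = 19, matching y values: none (0 points).
  x = 15: rhs = 20, matching y values: none (0 points).
  x = 16: rhs = 19, matching y values: none (0 points).
  x = 17: rhs = 22, matching y values: none (0 points).
  x = 18: rhs = 12, matching y values: 9, 14 (2 points).
  x = 19: rhs = 18, matching y values: 8, 15 (2 points).
  x = 20: rhs = 0, matching y values: 0 (1 points).
  x = 21: rhs = 10, matching y values: none (0 points).
  x = 22: rhs = 8, matching y values: 10, 13 (2 points).
Total affine count: 23.
Full point count |E(F_23)| = 23 + 1 = 24.
Hasse bound: |24 − (23+1)| = |0| = 0 ≤ 2√23 ≈ 9.5917 ✓.


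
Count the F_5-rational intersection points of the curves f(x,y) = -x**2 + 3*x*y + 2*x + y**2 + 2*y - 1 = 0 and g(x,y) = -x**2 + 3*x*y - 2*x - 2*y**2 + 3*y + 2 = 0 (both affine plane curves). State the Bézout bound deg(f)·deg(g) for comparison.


Common zeros: ∅; count = 0; Bézout bound = 4.

deg(f) = 2, deg(g) = 2, so Bézout bound = 4.
Scan x ∈ F_5. For each x, list the y ∈ F_5 with f(x, y) ≡ 0 and those with g(x, y) ≡ 0 (mod 5); the common zeros in that column are the intersection.
  x = 0: f ≡ 0 at y ∈ ∅; g ≡ 0 at y ∈ {2}; common: ∅.
  x = 1: f ≡ 0 at y ∈ {0}; g ≡ 0 at y ∈ ∅; common: ∅.
  x = 2: f ≡ 0 at y ∈ ∅; g ≡ 0 at y ∈ ∅; common: ∅.
  x = 3: f ≡ 0 at y ∈ ∅; g ≡ 0 at y ∈ {3}; common: ∅.
  x = 4: f ≡ 0 at y ∈ ∅; g ≡ 0 at y ∈ {2, 3}; common: ∅.
Collecting: common zeros = ∅, so the count is 0.
Comparison with the Bézout bound: 0 ≤ 4 = deg(f)·deg(g), as expected for curves with no common component (the affine F_5-count falls short of the bound because intersections may lie at infinity, over extension fields, or carry multiplicity).


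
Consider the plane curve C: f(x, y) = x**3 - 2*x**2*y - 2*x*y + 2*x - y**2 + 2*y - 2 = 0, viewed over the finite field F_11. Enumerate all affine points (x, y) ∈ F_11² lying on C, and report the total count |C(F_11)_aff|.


Affine F_11-points: {(3, 3), (3, 8), (6, 1), (6, 5), (7, 5), (7, 6), (8, 5), (8, 7), (9, 2), (9, 7)}; count = 10.

For each of the 121 pairs (x, y) ∈ F_11², evaluate f(x, y) mod 11. Record the zeros.
  x = 0: [0↦9, 1↦10, 2↦9, 3↦6, 4↦1, 5↦5, 6↦7, 7↦7, 8↦5, 9↦1, 10↦6]  zeros at y ∈ ∅
  x = 1: [0↦1, 1↦9, 2↦4, 3↦8, 4↦10, 5↦10, 6↦8, 7↦4, 8↦9, 9↦1, 10↦2]  zeros at y ∈ ∅
  x = 2: [0↦10, 1↦10, 2↦8, 3↦4, 4↦9, 5↦1, 6↦2, 7↦1, 8↦9, 9↦4, 10↦8]  zeros at y ∈ ∅
  x = 3: [0↦9, 1↦8, 2↦5, 3↦0, 4↦4, 5↦6, 6↦6, 7↦4, 8↦0, 9↦5, 10↦8]  zeros at y ∈ {3, 8}
  x = 4: [0↦4, 1↦9, 2↦1, 3↦2, 4↦1, 5↦9, 6↦4, 7↦8, 8↦10, 9↦10, 10↦8]  zeros at y ∈ ∅
  x = 5: [0↦1, 1↦8, 2↦2, 3↦5, 4↦6, 5↦5, 6↦2, 7↦8, 8↦1, 9↦3, 10↦3]  zeros at y ∈ ∅
  x = 6: [0↦6, 1↦0, 2↦3, 3↦4, 4↦3, 5↦0, 6↦6, 7↦10, 8↦1, 9↦1, 10↦10]  zeros at y ∈ {1, 5}
  x = 7: [0↦3, 1↦2, 2↦10, 3↦5, 4↦9, 5↦0, 6↦0, 7↦9, 8↦5, 9↦10, 10↦2]  zeros at y ∈ {5, 6}
  x = 8: [0↦9, 1↦9, 2↦7, 3↦3, 4↦8, 5↦0, 6↦1, 7↦0, 8↦8, 9↦3, 10↦7]  zeros at y ∈ {5, 7}
  x = 9: [0↦8, 1↦5, 2↦0, 3↦4, 4↦6, 5↦6, 6↦4, 7↦0, 8↦5, 9↦8, 10↦9]  zeros at y ∈ {2, 7}
  x = 10: [0↦6, 1↦7, 2↦6, 3↦3, 4↦9, 5↦2, 6↦4, 7↦4, 8↦2, 9↦9, 10↦3]  zeros at y ∈ ∅
Collecting zeros: affine points = {(3, 3), (3, 8), (6, 1), (6, 5), (7, 5), (7, 6), (8, 5), (8, 7), (9, 2), (9, 7)}.
Total count |C(F_11)_aff| = 10.


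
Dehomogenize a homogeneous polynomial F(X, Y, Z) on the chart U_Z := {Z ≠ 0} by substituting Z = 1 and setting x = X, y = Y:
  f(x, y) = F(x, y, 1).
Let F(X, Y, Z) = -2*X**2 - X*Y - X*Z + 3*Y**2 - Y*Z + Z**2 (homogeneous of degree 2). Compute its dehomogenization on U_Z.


f(x, y) = -2*x**2 - x*y - x + 3*y**2 - y + 1

On U_Z we set Z = 1. Each monomial c·X^i·Y^j·Z^k in F becomes c·x^i·y^j·1^k = c·x^i·y^j.
Substituting Z = 1: F(X, Y, 1) = -2*x**2 - x*y - x + 3*y**2 - y + 1.
Note: deg(f) ≤ deg(F) = 2; strict inequality happens when F is divisible by Z (lost terms).


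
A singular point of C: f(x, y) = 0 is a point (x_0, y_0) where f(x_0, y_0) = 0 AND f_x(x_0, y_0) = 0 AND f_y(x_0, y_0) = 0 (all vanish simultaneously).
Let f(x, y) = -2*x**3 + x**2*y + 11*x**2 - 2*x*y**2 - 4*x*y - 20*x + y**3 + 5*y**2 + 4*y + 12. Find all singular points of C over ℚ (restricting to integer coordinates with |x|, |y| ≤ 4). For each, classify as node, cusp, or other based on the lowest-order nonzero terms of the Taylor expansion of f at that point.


Singular points: {(2, 0)}; classification: node.

Compute partial derivatives:
  f_x = -6*x**2 + 2*x*y + 22*x - 2*y**2 - 4*y - 20.
  f_y = x**2 - 4*x*y - 4*x + 3*y**2 + 10*y + 4.
Scan x_0 ∈ {−4, ..., 4}. For each x_0, f_y(x_0, y) is a polynomial in y; find its integer roots y ∈ {−4, ..., 4}, then test f_x and f at those candidates.
  x = -4: f_y(-4, y) = 3*y**2 + 26*y + 36; no integer root y with |y| ≤ 4.
  x = -3: f_y(-3, y) = 3*y**2 + 22*y + 25; no integer root y with |y| ≤ 4.
  x = -2: f_y(-2, y) = 3*y**2 + 18*y + 16; no integer root y with |y| ≤ 4.
  x = -1: f_y(-1, y) = 3*y**2 + 14*y + 9; no integer root y with |y| ≤ 4.
  x = 0: f_y(0, y) = 3*y**2 + 10*y + 4; no integer root y with |y| ≤ 4.
  x = 1: f_y(1, y) = 3*y**2 + 6*y + 1; no integer root y with |y| ≤ 4.
  x = 2: f_y(2, y) = 3*y**2 + 2*y; vanishes at y ∈ {0}. (2, 0): f_x = 0, f = 0 — SINGULAR.
  x = 3: f_y(3, y) = 3*y**2 - 2*y + 1; no integer root y with |y| ≤ 4.
  x = 4: f_y(4, y) = 3*y**2 - 6*y + 4; no integer root y with |y| ≤ 4.
Only singular point on the grid: (2, 0).
Classify: substitute x = 2 + u, y = 0 + v and expand: f = -2*u**3 + u**2*v - u**2 - 2*u*v**2 + v**3 + v**2.
No constant or linear terms (consistent with a singular point). Quadratic part: -u**2 + v**2. Cubic part: -2*u**3 + u**2*v - 2*u*v**2 + v**3.
The quadratic part v**2 - u**2 = (v − u)(v + u) splits into two distinct linear factors, so there are two distinct tangent lines y − 0 = ±(x − 2) — this is a node (ordinary double point).
Classification: node.


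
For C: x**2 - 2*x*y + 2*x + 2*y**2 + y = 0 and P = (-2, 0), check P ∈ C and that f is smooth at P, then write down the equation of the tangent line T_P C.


Tangent line at P: -2*x + 5*y - 4 = 0.

Step 1: f(-2, 0) = 0, so P lies on C.
Step 2: partial derivatives
  f_x(x, y) = 2*x - 2*y + 2, f_y(x, y) = -2*x + 4*y + 1.
  f_x(P) = -2, f_y(P) = 5 (gradient nonzero, so P is smooth).
Step 3: tangent line at P: -2·(x − -2) + 5·(y − 0) = 0.
Expanding: -2*x + 5*y - 4 = 0.


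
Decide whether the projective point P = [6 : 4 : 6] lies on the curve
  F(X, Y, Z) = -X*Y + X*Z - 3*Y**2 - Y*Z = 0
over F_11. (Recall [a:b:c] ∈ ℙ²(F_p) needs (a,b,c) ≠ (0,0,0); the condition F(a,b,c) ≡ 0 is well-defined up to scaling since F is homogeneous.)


F(6,4,6) ≡ 6 (mod 11); P is NOT on the curve.

Evaluate F(6, 4, 6) term-by-term (mod 11).
  -X*Y ↦ -1·6·4·1 = -24
  X*Z ↦ 1·6·1·6 = 36
  -3*Y**2 ↦ -3·1·16·1 = -48
  -Y*Z ↦ -1·1·4·6 = -24
Sum: F(6, 4, 6) = (-24) + (36) + (-48) + (-24) = -60.
Reducing mod 11: -60 ≡ 6 (mod 11).
Since F(a, b, c) ≡ 6 ≠ 0 (mod 11), P does NOT lie on the curve.


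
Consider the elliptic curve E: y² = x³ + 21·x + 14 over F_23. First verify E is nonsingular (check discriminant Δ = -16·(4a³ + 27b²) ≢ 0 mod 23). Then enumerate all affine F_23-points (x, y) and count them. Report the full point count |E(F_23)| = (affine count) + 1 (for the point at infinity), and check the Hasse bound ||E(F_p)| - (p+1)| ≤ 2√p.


Affine points = {(1, 6), (1, 17), (2, 8), (2, 15), (3, 9), (3, 14), (4, 1), (4, 22), (8, 2), (8, 21), (9, 9), (9, 14), (11, 9), (11, 14), (12, 4), (12, 19), (13, 0), (14, 4), (14, 19), (15, 1), (15, 22), (19, 2), (19, 21), (20, 4), (20, 19)}; affine count = 25; |E(F_23)| = 26.

Discriminant check: Δ ∝ 4a³ + 27b² = 4·21³ + 27·14² = 4·9261 + 27·196 ≡ 16 (mod 23). Nonzero ⇒ E is nonsingular.
For each x ∈ F_23, compute rhs = x³ + 21·x + 14 mod 23, then count y ∈ F_23 with y² ≡ rhs.
  x = 0: rhs = 14, matching y values: none (0 points).
  x = 1: rhs = 13, matching y values: 6, 17 (2 points).
  x = 2: rhs = 18, matching y values: 8, 15 (2 points).
  x = 3: rhs = 12, matching y values: 9, 14 (2 points).
  x = 4: rhs = 1, matching y values: 1, 22 (2 points).
  x = 5: rhs = 14, matching y values: none (0 points).
  x = 6: rhs = 11, matching y values: none (0 points).
  x = 7: rhs = 21, matching y values: none (0 points).
  x = 8: rhs = 4, matching y values: 2, 21 (2 points).
  x = 9: rhs = 12, matching y values: 9, 14 (2 points).
  x = 10: rhs = 5, matching y values: none (0 points).
  x = 11: rhs = 12, matching y values: 9, 14 (2 points).
  x = 12: rhs = 16, matching y values: 4, 19 (2 points).
  x = 13: rhs = 0, matching y values: 0 (1 points).
  x = 14: rhs = 16, matching y values: 4, 19 (2 points).
  x = 15: rhs = 1, matching y values: 1, 22 (2 points).
  x = 16: rhs = 7, matching y values: none (0 points).
  x = 17: rhs = 17, matching y values: none (0 points).
  x = 18: rhs = 14, matching y values: none (0 points).
  x = 19: rhs = 4, matching y values: 2, 21 (2 points).
  x = 20: rhs = 16, matching y values: 4, 19 (2 points).
  x = 21: rhs = 10, matching y values: none (0 points).
  x = 22: rhs = 15, matching y values: none (0 points).
Total affine count: 25.
Full point count |E(F_23)| = 25 + 1 = 26.
Hasse bound: |26 − (23+1)| = |2| = 2 ≤ 2√23 ≈ 9.5917 ✓.


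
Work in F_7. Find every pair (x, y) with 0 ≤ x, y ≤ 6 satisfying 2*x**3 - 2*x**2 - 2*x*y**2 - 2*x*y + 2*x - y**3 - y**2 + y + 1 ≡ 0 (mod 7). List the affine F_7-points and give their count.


Affine F_7-points: {(0, 1), (0, 6), (2, 2), (2, 5), (3, 6), (4, 0), (4, 5), (5, 6), (6, 3)}; count = 9.

For each of the 49 pairs (x, y) ∈ F_7², evaluate f(x, y) mod 7. Record the zeros.
  x = 0: [0↦1, 1↦0, 2↦5, 3↦3, 4↦2, 5↦3, 6↦0]  zeros at y ∈ {1, 6}
  x = 1: [0↦3, 1↦5, 2↦2, 3↦2, 4↦6, 5↦1, 6↦2]  zeros at y ∈ ∅
  x = 2: [0↦6, 1↦4, 2↦0, 3↦2, 4↦4, 5↦0, 6↦5]  zeros at y ∈ {2, 5}
  x = 3: [0↦1, 1↦2, 2↦4, 3↦1, 4↦1, 5↦5, 6↦0]  zeros at y ∈ {6}
  x = 4: [0↦0, 1↦4, 2↦5, 3↦4, 4↦2, 5↦0, 6↦6]  zeros at y ∈ {0, 5}
  x = 5: [0↦1, 1↦1, 2↦1, 3↦2, 4↦5, 5↦4, 6↦0]  zeros at y ∈ {6}
  x = 6: [0↦2, 1↦5, 2↦4, 3↦0, 4↦1, 5↦1, 6↦1]  zeros at y ∈ {3}
Collecting zeros: affine points = {(0, 1), (0, 6), (2, 2), (2, 5), (3, 6), (4, 0), (4, 5), (5, 6), (6, 3)}.
Total count |C(F_7)_aff| = 9.


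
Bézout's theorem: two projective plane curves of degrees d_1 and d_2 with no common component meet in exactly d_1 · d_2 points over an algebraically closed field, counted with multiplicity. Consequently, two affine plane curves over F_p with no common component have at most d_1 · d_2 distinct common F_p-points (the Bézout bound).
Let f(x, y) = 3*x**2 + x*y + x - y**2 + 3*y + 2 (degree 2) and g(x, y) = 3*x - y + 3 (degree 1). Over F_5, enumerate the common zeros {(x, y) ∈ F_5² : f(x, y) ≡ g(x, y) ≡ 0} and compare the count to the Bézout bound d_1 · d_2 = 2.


Common zeros: {(2, 4), (3, 2)}; count = 2; Bézout bound = 2.

deg(f) = 2, deg(g) = 1, so Bézout bound = 2.
Scan x ∈ F_5. For each x, list the y ∈ F_5 with f(x, y) ≡ 0 and those with g(x, y) ≡ 0 (mod 5); the common zeros in that column are the intersection.
  x = 0: f ≡ 0 at y ∈ ∅; g ≡ 0 at y ∈ {3}; common: ∅.
  x = 1: f ≡ 0 at y ∈ {2}; g ≡ 0 at y ∈ {1}; common: ∅.
  x = 2: f ≡ 0 at y ∈ {1, 4}; g ≡ 0 at y ∈ {4}; common: {4}.
  x = 3: f ≡ 0 at y ∈ {2, 4}; g ≡ 0 at y ∈ {2}; common: {2}.
  x = 4: f ≡ 0 at y ∈ {1}; g ≡ 0 at y ∈ {0}; common: ∅.
Collecting: common zeros = {(2, 4), (3, 2)}, so the count is 2.
Comparison with the Bézout bound: 2 ≤ 2 = deg(f)·deg(g), as expected for curves with no common component (the bound is attained).


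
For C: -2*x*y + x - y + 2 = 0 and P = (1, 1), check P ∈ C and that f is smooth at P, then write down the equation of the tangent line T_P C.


Tangent line at P: -x - 3*y + 4 = 0.

Step 1: f(1, 1) = 0, so P lies on C.
Step 2: partial derivatives
  f_x(x, y) = 1 - 2*y, f_y(x, y) = -2*x - 1.
  f_x(P) = -1, f_y(P) = -3 (gradient nonzero, so P is smooth).
Step 3: tangent line at P: -1·(x − 1) + -3·(y − 1) = 0.
Expanding: -x - 3*y + 4 = 0.


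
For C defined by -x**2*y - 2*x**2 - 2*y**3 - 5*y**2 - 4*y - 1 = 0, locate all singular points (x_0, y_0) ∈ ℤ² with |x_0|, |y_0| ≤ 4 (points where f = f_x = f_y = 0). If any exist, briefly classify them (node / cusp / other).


Singular points: {(0, -1)}; classification: node.

Compute partial derivatives:
  f_x = -2*x*y - 4*x.
  f_y = -x**2 - 6*y**2 - 10*y - 4.
Scan x_0 ∈ {−4, ..., 4}. For each x_0, f_y(x_0, y) is a polynomial in y; find its integer roots y ∈ {−4, ..., 4}, then test f_x and f at those candidates.
  x = -4: f_y(-4, y) = -6*y**2 - 10*y - 20; no integer root y with |y| ≤ 4.
  x = -3: f_y(-3, y) = -6*y**2 - 10*y - 13; no integer root y with |y| ≤ 4.
  x = -2: f_y(-2, y) = -6*y**2 - 10*y - 8; no integer root y with |y| ≤ 4.
  x = -1: f_y(-1, y) = -6*y**2 - 10*y - 5; no integer root y with |y| ≤ 4.
  x = 0: f_y(0, y) = -6*y**2 - 10*y - 4; vanishes at y ∈ {-1}. (0, -1): f_x = 0, f = 0 — SINGULAR.
  x = 1: f_y(1, y) = -6*y**2 - 10*y - 5; no integer root y with |y| ≤ 4.
  x = 2: f_y(2, y) = -6*y**2 - 10*y - 8; no integer root y with |y| ≤ 4.
  x = 3: f_y(3, y) = -6*y**2 - 10*y - 13; no integer root y with |y| ≤ 4.
  x = 4: f_y(4, y) = -6*y**2 - 10*y - 20; no integer root y with |y| ≤ 4.
Only singular point on the grid: (0, -1).
Classify: substitute x = 0 + u, y = -1 + v and expand: f = -u**2*v - u**2 - 2*v**3 + v**2.
No constant or linear terms (consistent with a singular point). Quadratic part: -u**2 + v**2. Cubic part: -u**2*v - 2*v**3.
The quadratic part v**2 - u**2 = (v − u)(v + u) splits into two distinct linear factors, so there are two distinct tangent lines y − -1 = ±(x − 0) — this is a node (ordinary double point).
Classification: node.


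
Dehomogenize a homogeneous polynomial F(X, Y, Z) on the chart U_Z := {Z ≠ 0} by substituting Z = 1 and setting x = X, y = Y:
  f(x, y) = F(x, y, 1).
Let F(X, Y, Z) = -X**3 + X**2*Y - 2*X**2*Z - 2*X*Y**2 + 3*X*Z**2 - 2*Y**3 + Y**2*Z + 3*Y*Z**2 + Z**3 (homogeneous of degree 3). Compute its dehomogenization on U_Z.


f(x, y) = -x**3 + x**2*y - 2*x**2 - 2*x*y**2 + 3*x - 2*y**3 + y**2 + 3*y + 1

On U_Z we set Z = 1. Each monomial c·X^i·Y^j·Z^k in F becomes c·x^i·y^j·1^k = c·x^i·y^j.
Substituting Z = 1: F(X, Y, 1) = -x**3 + x**2*y - 2*x**2 - 2*x*y**2 + 3*x - 2*y**3 + y**2 + 3*y + 1.
Note: deg(f) ≤ deg(F) = 3; strict inequality happens when F is divisible by Z (lost terms).


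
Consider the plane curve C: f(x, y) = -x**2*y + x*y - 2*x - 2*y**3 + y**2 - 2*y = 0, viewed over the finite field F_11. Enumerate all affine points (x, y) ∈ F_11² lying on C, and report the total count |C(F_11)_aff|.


Affine F_11-points: {(0, 0), (1, 9), (2, 4), (4, 4), (5, 1), (5, 2), (5, 3), (6, 2), (7, 10), (9, 6), (10, 3), (10, 6), (10, 8)}; count = 13.

For each of the 121 pairs (x, y) ∈ F_11², evaluate f(x, y) mod 11. Record the zeros.
  x = 0: [0↦0, 1↦8, 2↦6, 3↦4, 4↦1, 5↦7, 6↦10, 7↦9, 8↦3, 9↦2, 10↦5]  zeros at y ∈ {0}
  x = 1: [0↦9, 1↦6, 2↦4, 3↦2, 4↦10, 5↦5, 6↦8, 7↦7, 8↦1, 9↦0, 10↦3]  zeros at y ∈ {9}
  x = 2: [0↦7, 1↦2, 2↦9, 3↦5, 4↦0, 5↦4, 6↦5, 7↦2, 8↦5, 9↦2, 10↦3]  zeros at y ∈ {4}
  x = 3: [0↦5, 1↦7, 2↦10, 3↦2, 4↦4, 5↦4, 6↦1, 7↦5, 8↦4, 9↦8, 10↦5]  zeros at y ∈ ∅
  x = 4: [0↦3, 1↦10, 2↦7, 3↦4, 4↦0, 5↦5, 6↦7, 7↦5, 8↦9, 9↦7, 10↦9]  zeros at y ∈ {4}
  x = 5: [0↦1, 1↦0, 2↦0, 3↦0, 4↦10, 5↦7, 6↦1, 7↦2, 8↦9, 9↦10, 10↦4]  zeros at y ∈ {1, 2, 3}
  x = 6: [0↦10, 1↦10, 2↦0, 3↦1, 4↦1, 5↦10, 6↦5, 7↦7, 8↦4, 9↦6, 10↦1]  zeros at y ∈ {2}
  x = 7: [0↦8, 1↦7, 2↦7, 3↦7, 4↦6, 5↦3, 6↦8, 7↦9, 8↦5, 9↦6, 10↦0]  zeros at y ∈ {10}
  x = 8: [0↦6, 1↦2, 2↦10, 3↦7, 4↦3, 5↦8, 6↦10, 7↦8, 8↦1, 9↦10, 10↦1]  zeros at y ∈ ∅
  x = 9: [0↦4, 1↦6, 2↦9, 3↦1, 4↦3, 5↦3, 6↦0, 7↦4, 8↦3, 9↦7, 10↦4]  zeros at y ∈ {6}
  x = 10: [0↦2, 1↦8, 2↦4, 3↦0, 4↦6, 5↦10, 6↦0, 7↦8, 8↦0, 9↦8, 10↦9]  zeros at y ∈ {3, 6, 8}
Collecting zeros: affine points = {(0, 0), (1, 9), (2, 4), (4, 4), (5, 1), (5, 2), (5, 3), (6, 2), (7, 10), (9, 6), (10, 3), (10, 6), (10, 8)}.
Total count |C(F_11)_aff| = 13.


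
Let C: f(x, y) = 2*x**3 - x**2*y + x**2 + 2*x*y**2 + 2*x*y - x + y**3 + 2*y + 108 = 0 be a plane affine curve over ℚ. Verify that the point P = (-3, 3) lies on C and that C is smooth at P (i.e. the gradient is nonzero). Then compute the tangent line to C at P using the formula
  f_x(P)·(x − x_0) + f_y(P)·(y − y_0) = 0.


Tangent line at P: 89*x - 22*y + 333 = 0.

Step 1: f(-3, 3) = 0, so P lies on C.
Step 2: partial derivatives
  f_x(x, y) = 6*x**2 - 2*x*y + 2*x + 2*y**2 + 2*y - 1, f_y(x, y) = -x**2 + 4*x*y + 2*x + 3*y**2 + 2.
  f_x(P) = 89, f_y(P) = -22 (gradient nonzero, so P is smooth).
Step 3: tangent line at P: 89·(x − -3) + -22·(y − 3) = 0.
Expanding: 89*x - 22*y + 333 = 0.


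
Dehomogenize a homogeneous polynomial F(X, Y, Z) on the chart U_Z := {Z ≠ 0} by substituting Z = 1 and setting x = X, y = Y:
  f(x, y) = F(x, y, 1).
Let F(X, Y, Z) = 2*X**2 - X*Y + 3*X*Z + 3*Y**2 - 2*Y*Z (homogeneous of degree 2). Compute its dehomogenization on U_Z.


f(x, y) = 2*x**2 - x*y + 3*x + 3*y**2 - 2*y

On U_Z we set Z = 1. Each monomial c·X^i·Y^j·Z^k in F becomes c·x^i·y^j·1^k = c·x^i·y^j.
Substituting Z = 1: F(X, Y, 1) = 2*x**2 - x*y + 3*x + 3*y**2 - 2*y.
Note: deg(f) ≤ deg(F) = 2; strict inequality happens when F is divisible by Z (lost terms).


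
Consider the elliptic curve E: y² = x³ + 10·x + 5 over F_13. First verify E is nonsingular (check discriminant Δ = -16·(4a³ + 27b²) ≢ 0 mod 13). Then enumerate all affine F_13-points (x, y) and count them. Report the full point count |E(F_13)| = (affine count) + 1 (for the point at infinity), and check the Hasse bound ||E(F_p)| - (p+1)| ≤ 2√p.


Affine points = {(1, 4), (1, 9), (3, 6), (3, 7), (8, 5), (8, 8), (10, 0), (11, 4), (11, 9)}; affine count = 9; |E(F_13)| = 10.

Discriminant check: Δ ∝ 4a³ + 27b² = 4·10³ + 27·5² = 4·1000 + 27·25 ≡ 8 (mod 13). Nonzero ⇒ E is nonsingular.
For each x ∈ F_13, compute rhs = x³ + 10·x + 5 mod 13, then count y ∈ F_13 with y² ≡ rhs.
  x = 0: rhs = 5, matching y values: none (0 points).
  x = 1: rhs = 3, matching y values: 4, 9 (2 points).
  x = 2: rhs = 7, matching y values: none (0 points).
  x = 3: rhs = 10, matching y values: 6, 7 (2 points).
  x = 4: rhs = 5, matching y values: none (0 points).
  x = 5: rhs = 11, matching y values: none (0 points).
  x = 6: rhs = 8, matching y values: none (0 points).
  x = 7: rhs = 2, matching y values: none (0 points).
  x = 8: rhs = 12, matching y values: 5, 8 (2 points).
  x = 9: rhs = 5, matching y values: none (0 points).
  x = 10: rhs = 0, matching y values: 0 (1 points).
  x = 11: rhs = 3, matching y values: 4, 9 (2 points).
  x = 12: rhs = 7, matching y values: none (0 points).
Total affine count: 9.
Full point count |E(F_13)| = 9 + 1 = 10.
Hasse bound: |10 − (13+1)| = |-4| = 4 ≤ 2√13 ≈ 7.2111 ✓.


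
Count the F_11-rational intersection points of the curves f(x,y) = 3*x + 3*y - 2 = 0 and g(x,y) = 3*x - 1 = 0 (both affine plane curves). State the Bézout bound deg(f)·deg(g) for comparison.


Common zeros: {(4, 4)}; count = 1; Bézout bound = 1.

deg(f) = 1, deg(g) = 1, so Bézout bound = 1.
Scan x ∈ F_11. For each x, list the y ∈ F_11 with f(x, y) ≡ 0 and those with g(x, y) ≡ 0 (mod 11); the common zeros in that column are the intersection.
  x = 0: f ≡ 0 at y ∈ {8}; g ≡ 0 at y ∈ ∅; common: ∅.
  x = 1: f ≡ 0 at y ∈ {7}; g ≡ 0 at y ∈ ∅; common: ∅.
  x = 2: f ≡ 0 at y ∈ {6}; g ≡ 0 at y ∈ ∅; common: ∅.
  x = 3: f ≡ 0 at y ∈ {5}; g ≡ 0 at y ∈ ∅; common: ∅.
  x = 4: f ≡ 0 at y ∈ {4}; g ≡ 0 at y ∈ {0, 1, 2, 3, 4, 5, 6, 7, 8, 9, 10}; common: {4}.
  x = 5: f ≡ 0 at y ∈ {3}; g ≡ 0 at y ∈ ∅; common: ∅.
  x = 6: f ≡ 0 at y ∈ {2}; g ≡ 0 at y ∈ ∅; common: ∅.
  x = 7: f ≡ 0 at y ∈ {1}; g ≡ 0 at y ∈ ∅; common: ∅.
  x = 8: f ≡ 0 at y ∈ {0}; g ≡ 0 at y ∈ ∅; common: ∅.
  x = 9: f ≡ 0 at y ∈ {10}; g ≡ 0 at y ∈ ∅; common: ∅.
  x = 10: f ≡ 0 at y ∈ {9}; g ≡ 0 at y ∈ ∅; common: ∅.
Collecting: common zeros = {(4, 4)}, so the count is 1.
Comparison with the Bézout bound: 1 ≤ 1 = deg(f)·deg(g), as expected for curves with no common component (the bound is attained).


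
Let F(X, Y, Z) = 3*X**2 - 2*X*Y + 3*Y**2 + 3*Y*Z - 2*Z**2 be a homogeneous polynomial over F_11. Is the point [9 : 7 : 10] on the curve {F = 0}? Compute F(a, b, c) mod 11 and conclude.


F(9,7,10) ≡ 10 (mod 11); P is NOT on the curve.

Evaluate F(9, 7, 10) term-by-term (mod 11).
  3*X**2 ↦ 3·81·1·1 = 243
  -2*X*Y ↦ -2·9·7·1 = -126
  3*Y**2 ↦ 3·1·49·1 = 147
  3*Y*Z ↦ 3·1·7·10 = 210
  -2*Z**2 ↦ -2·1·1·100 = -200
Sum: F(9, 7, 10) = (243) + (-126) + (147) + (210) + (-200) = 274.
Reducing mod 11: 274 ≡ 10 (mod 11).
Since F(a, b, c) ≡ 10 ≠ 0 (mod 11), P does NOT lie on the curve.


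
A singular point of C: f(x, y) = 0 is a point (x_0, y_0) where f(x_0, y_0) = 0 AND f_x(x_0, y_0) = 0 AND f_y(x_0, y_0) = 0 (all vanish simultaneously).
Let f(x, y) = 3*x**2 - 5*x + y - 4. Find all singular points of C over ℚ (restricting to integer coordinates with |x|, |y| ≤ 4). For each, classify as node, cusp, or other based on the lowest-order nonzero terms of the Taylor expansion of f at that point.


No singular points in the scanned grid; C is smooth there.

Compute partial derivatives:
  f_x = 6*x - 5.
  f_y = 1.
f_y = 1 is a nonzero constant, so f_y never vanishes: no point (x, y) can satisfy f = f_x = f_y = 0. In particular no (x, y) ∈ {−4, ..., 4}² is singular; the curve is smooth.


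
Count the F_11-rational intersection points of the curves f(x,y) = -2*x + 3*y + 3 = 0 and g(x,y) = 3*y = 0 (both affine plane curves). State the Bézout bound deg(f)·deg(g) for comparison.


Common zeros: {(7, 0)}; count = 1; Bézout bound = 1.

deg(f) = 1, deg(g) = 1, so Bézout bound = 1.
Scan x ∈ F_11. For each x, list the y ∈ F_11 with f(x, y) ≡ 0 and those with g(x, y) ≡ 0 (mod 11); the common zeros in that column are the intersection.
  x = 0: f ≡ 0 at y ∈ {10}; g ≡ 0 at y ∈ {0}; common: ∅.
  x = 1: f ≡ 0 at y ∈ {7}; g ≡ 0 at y ∈ {0}; common: ∅.
  x = 2: f ≡ 0 at y ∈ {4}; g ≡ 0 at y ∈ {0}; common: ∅.
  x = 3: f ≡ 0 at y ∈ {1}; g ≡ 0 at y ∈ {0}; common: ∅.
  x = 4: f ≡ 0 at y ∈ {9}; g ≡ 0 at y ∈ {0}; common: ∅.
  x = 5: f ≡ 0 at y ∈ {6}; g ≡ 0 at y ∈ {0}; common: ∅.
  x = 6: f ≡ 0 at y ∈ {3}; g ≡ 0 at y ∈ {0}; common: ∅.
  x = 7: f ≡ 0 at y ∈ {0}; g ≡ 0 at y ∈ {0}; common: {0}.
  x = 8: f ≡ 0 at y ∈ {8}; g ≡ 0 at y ∈ {0}; common: ∅.
  x = 9: f ≡ 0 at y ∈ {5}; g ≡ 0 at y ∈ {0}; common: ∅.
  x = 10: f ≡ 0 at y ∈ {2}; g ≡ 0 at y ∈ {0}; common: ∅.
Collecting: common zeros = {(7, 0)}, so the count is 1.
Comparison with the Bézout bound: 1 ≤ 1 = deg(f)·deg(g), as expected for curves with no common component (the bound is attained).


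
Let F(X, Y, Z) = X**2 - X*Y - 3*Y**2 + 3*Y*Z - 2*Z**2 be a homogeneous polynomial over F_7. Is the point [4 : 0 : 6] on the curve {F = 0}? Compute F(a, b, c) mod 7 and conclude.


F(4,0,6) ≡ 0 (mod 7); P is on the curve.

Evaluate F(4, 0, 6) term-by-term (mod 7).
  X**2 ↦ 1·16·1·1 = 16
  -X*Y ↦ -1·4·0·1 = 0
  -3*Y**2 ↦ -3·1·0·1 = 0
  3*Y*Z ↦ 3·1·0·6 = 0
  -2*Z**2 ↦ -2·1·1·36 = -72
Sum: F(4, 0, 6) = (16) + (0) + (0) + (0) + (-72) = -56.
Reducing mod 7: -56 ≡ 0 (mod 7).
Since F(a, b, c) ≡ 0 (mod 7), P lies on the curve.


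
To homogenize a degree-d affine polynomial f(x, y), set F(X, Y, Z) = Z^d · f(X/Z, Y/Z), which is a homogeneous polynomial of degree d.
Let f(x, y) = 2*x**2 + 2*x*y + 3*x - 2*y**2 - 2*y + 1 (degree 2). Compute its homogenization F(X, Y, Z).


F(X, Y, Z) = 2*X**2 + 2*X*Y + 3*X*Z - 2*Y**2 - 2*Y*Z + Z**2

deg(f) = 2.
Substitute x = X/Z, y = Y/Z into f, then multiply by Z^2.
  monomial 2·x^2·y^0 ↦ 2·X^2·Y^0·Z^0.
  monomial 2·x^1·y^1 ↦ 2·X^1·Y^1·Z^0.
  monomial 3·x^1·y^0 ↦ 3·X^1·Y^0·Z^1.
  monomial -2·x^0·y^2 ↦ -2·X^0·Y^2·Z^0.
  monomial -2·x^0·y^1 ↦ -2·X^0·Y^1·Z^1.
  monomial 1·x^0·y^0 ↦ 1·X^0·Y^0·Z^2.
Collecting: F(X, Y, Z) = 2*X**2 + 2*X*Y + 3*X*Z - 2*Y**2 - 2*Y*Z + Z**2.


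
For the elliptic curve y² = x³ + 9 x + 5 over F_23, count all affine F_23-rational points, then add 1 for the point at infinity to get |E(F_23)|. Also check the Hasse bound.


Affine points = {(2, 10), (2, 13), (3, 6), (3, 17), (4, 6), (4, 17), (11, 3), (11, 20), (12, 1), (12, 22), (14, 0), (16, 6), (16, 17), (21, 5), (21, 18), (22, 8), (22, 15)}; affine count = 17; |E(F_23)| = 18.

Discriminant check: Δ ∝ 4a³ + 27b² = 4·9³ + 27·5² = 4·729 + 27·25 ≡ 3 (mod 23). Nonzero ⇒ E is nonsingular.
For each x ∈ F_23, compute rhs = x³ + 9·x + 5 mod 23, then count y ∈ F_23 with y² ≡ rhs.
  x = 0: rhs = 5, matching y values: none (0 points).
  x = 1: rhs = 15, matching y values: none (0 points).
  x = 2: rhs = 8, matching y values: 10, 13 (2 points).
  x = 3: rhs = 13, matching y values: 6, 17 (2 points).
  x = 4: rhs = 13, matching y values: 6, 17 (2 points).
  x = 5: rhs = 14, matching y values: none (0 points).
  x = 6: rhs = 22, matching y values: none (0 points).
  x = 7: rhs = 20, matching y values: none (0 points).
  x = 8: rhs = 14, matching y values: none (0 points).
  x = 9: rhs = 10, matching y values: none (0 points).
  x = 10: rhs = 14, matching y values: none (0 points).
  x = 11: rhs = 9, matching y values: 3, 20 (2 points).
  x = 12: rhs = 1, matching y values: 1, 22 (2 points).
  x = 13: rhs = 19, matching y values: none (0 points).
  x = 14: rhs = 0, matching y values: 0 (1 points).
  x = 15: rhs = 19, matching y values: none (0 points).
  x = 16: rhs = 13, matching y values: 6, 17 (2 points).
  x = 17: rhs = 11, matching y values: none (0 points).
  x = 18: rhs = 19, matching y values: none (0 points).
  x = 19: rhs = 20, matching y values: none (0 points).
  x = 20: rhs = 20, matching y values: none (0 points).
  x = 21: rhs = 2, matching y values: 5, 18 (2 points).
  x = 22: rhs = 18, matching y values: 8, 15 (2 points).
Total affine count: 17.
Full point count |E(F_23)| = 17 + 1 = 18.
Hasse bound: |18 − (23+1)| = |-6| = 6 ≤ 2√23 ≈ 9.5917 ✓.


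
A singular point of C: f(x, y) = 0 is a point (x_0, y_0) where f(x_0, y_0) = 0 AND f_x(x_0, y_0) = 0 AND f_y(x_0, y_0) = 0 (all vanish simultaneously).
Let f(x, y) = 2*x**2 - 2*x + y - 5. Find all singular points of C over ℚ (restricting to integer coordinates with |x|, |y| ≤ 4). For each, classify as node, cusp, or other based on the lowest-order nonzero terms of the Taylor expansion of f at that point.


No singular points in the scanned grid; C is smooth there.

Compute partial derivatives:
  f_x = 4*x - 2.
  f_y = 1.
f_y = 1 is a nonzero constant, so f_y never vanishes: no point (x, y) can satisfy f = f_x = f_y = 0. In particular no (x, y) ∈ {−4, ..., 4}² is singular; the curve is smooth.


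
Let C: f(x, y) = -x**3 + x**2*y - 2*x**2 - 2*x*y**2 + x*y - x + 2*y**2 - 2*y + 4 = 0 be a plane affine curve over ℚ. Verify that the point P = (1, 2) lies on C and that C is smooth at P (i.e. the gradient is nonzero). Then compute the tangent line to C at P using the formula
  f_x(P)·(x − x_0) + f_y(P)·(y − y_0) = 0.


Tangent line at P: 10 - 10*x = 0.

Step 1: f(1, 2) = 0, so P lies on C.
Step 2: partial derivatives
  f_x(x, y) = -3*x**2 + 2*x*y - 4*x - 2*y**2 + y - 1, f_y(x, y) = x**2 - 4*x*y + x + 4*y - 2.
  f_x(P) = -10, f_y(P) = 0 (gradient nonzero, so P is smooth).
Step 3: tangent line at P: -10·(x − 1) + 0·(y − 2) = 0.
Expanding: 10 - 10*x = 0.


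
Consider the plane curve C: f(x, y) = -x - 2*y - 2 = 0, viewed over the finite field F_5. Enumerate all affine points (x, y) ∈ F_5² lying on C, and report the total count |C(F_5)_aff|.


Affine F_5-points: {(0, 4), (1, 1), (2, 3), (3, 0), (4, 2)}; count = 5.

For each of the 25 pairs (x, y) ∈ F_5², evaluate f(x, y) mod 5. Record the zeros.
  x = 0: [0↦3, 1↦1, 2↦4, 3↦2, 4↦0]  zeros at y ∈ {4}
  x = 1: [0↦2, 1↦0, 2↦3, 3↦1, 4↦4]  zeros at y ∈ {1}
  x = 2: [0↦1, 1↦4, 2↦2, 3↦0, 4↦3]  zeros at y ∈ {3}
  x = 3: [0↦0, 1↦3, 2↦1, 3↦4, 4↦2]  zeros at y ∈ {0}
  x = 4: [0↦4, 1↦2, 2↦0, 3↦3, 4↦1]  zeros at y ∈ {2}
Collecting zeros: affine points = {(0, 4), (1, 1), (2, 3), (3, 0), (4, 2)}.
Total count |C(F_5)_aff| = 5.


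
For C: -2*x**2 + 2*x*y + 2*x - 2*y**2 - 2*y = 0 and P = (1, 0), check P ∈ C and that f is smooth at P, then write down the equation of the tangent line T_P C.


Tangent line at P: 2 - 2*x = 0.

Step 1: f(1, 0) = 0, so P lies on C.
Step 2: partial derivatives
  f_x(x, y) = -4*x + 2*y + 2, f_y(x, y) = 2*x - 4*y - 2.
  f_x(P) = -2, f_y(P) = 0 (gradient nonzero, so P is smooth).
Step 3: tangent line at P: -2·(x − 1) + 0·(y − 0) = 0.
Expanding: 2 - 2*x = 0.


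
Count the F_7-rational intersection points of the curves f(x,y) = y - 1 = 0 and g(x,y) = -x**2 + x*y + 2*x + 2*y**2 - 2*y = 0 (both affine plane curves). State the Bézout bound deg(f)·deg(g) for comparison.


Common zeros: {(0, 1), (3, 1)}; count = 2; Bézout bound = 2.

deg(f) = 1, deg(g) = 2, so Bézout bound = 2.
Scan x ∈ F_7. For each x, list the y ∈ F_7 with f(x, y) ≡ 0 and those with g(x, y) ≡ 0 (mod 7); the common zeros in that column are the intersection.
  x = 0: f ≡ 0 at y ∈ {1}; g ≡ 0 at y ∈ {0, 1}; common: {1}.
  x = 1: f ≡ 0 at y ∈ {1}; g ≡ 0 at y ∈ {2}; common: ∅.
  x = 2: f ≡ 0 at y ∈ {1}; g ≡ 0 at y ∈ {0}; common: ∅.
  x = 3: f ≡ 0 at y ∈ {1}; g ≡ 0 at y ∈ {1, 2}; common: {1}.
  x = 4: f ≡ 0 at y ∈ {1}; g ≡ 0 at y ∈ ∅; common: ∅.
  x = 5: f ≡ 0 at y ∈ {1}; g ≡ 0 at y ∈ ∅; common: ∅.
  x = 6: f ≡ 0 at y ∈ {1}; g ≡ 0 at y ∈ ∅; common: ∅.
Collecting: common zeros = {(0, 1), (3, 1)}, so the count is 2.
Comparison with the Bézout bound: 2 ≤ 2 = deg(f)·deg(g), as expected for curves with no common component (the bound is attained).


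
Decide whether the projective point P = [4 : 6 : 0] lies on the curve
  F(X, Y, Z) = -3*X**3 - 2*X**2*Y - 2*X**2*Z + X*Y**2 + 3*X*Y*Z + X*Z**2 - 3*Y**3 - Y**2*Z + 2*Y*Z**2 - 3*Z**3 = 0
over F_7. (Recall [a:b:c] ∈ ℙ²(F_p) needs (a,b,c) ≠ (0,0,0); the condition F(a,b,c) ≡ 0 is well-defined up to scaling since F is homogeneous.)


F(4,6,0) ≡ 1 (mod 7); P is NOT on the curve.

Evaluate F(4, 6, 0) term-by-term (mod 7).
  -3*X**3 ↦ -3·64·1·1 = -192
  -2*X**2*Y ↦ -2·16·6·1 = -192
  -2*X**2*Z ↦ -2·16·1·0 = 0
  X*Y**2 ↦ 1·4·36·1 = 144
  3*X*Y*Z ↦ 3·4·6·0 = 0
  X*Z**2 ↦ 1·4·1·0 = 0
  -3*Y**3 ↦ -3·1·216·1 = -648
  -Y**2*Z ↦ -1·1·36·0 = 0
  2*Y*Z**2 ↦ 2·1·6·0 = 0
  -3*Z**3 ↦ -3·1·1·0 = 0
Sum: F(4, 6, 0) = (-192) + (-192) + (0) + (144) + (0) + (0) + (-648) + (0) + (0) + (0) = -888.
Reducing mod 7: -888 ≡ 1 (mod 7).
Since F(a, b, c) ≡ 1 ≠ 0 (mod 7), P does NOT lie on the curve.


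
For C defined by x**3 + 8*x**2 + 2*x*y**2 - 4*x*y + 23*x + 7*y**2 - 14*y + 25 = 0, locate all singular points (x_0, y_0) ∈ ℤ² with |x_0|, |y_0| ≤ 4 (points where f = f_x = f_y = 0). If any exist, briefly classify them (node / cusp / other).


Singular points: {(-3, 1)}; classification: node.

Compute partial derivatives:
  f_x = 3*x**2 + 16*x + 2*y**2 - 4*y + 23.
  f_y = 4*x*y - 4*x + 14*y - 14.
Scan x_0 ∈ {−4, ..., 4}. For each x_0, f_y(x_0, y) is a polynomial in y; find its integer roots y ∈ {−4, ..., 4}, then test f_x and f at those candidates.
  x = -4: f_y(-4, y) = 2 - 2*y; vanishes at y ∈ {1}. (-4, 1): f_x = 5 ≠ 0.
  x = -3: f_y(-3, y) = 2*y - 2; vanishes at y ∈ {1}. (-3, 1): f_x = 0, f = 0 — SINGULAR.
  x = -2: f_y(-2, y) = 6*y - 6; vanishes at y ∈ {1}. (-2, 1): f_x = 1 ≠ 0.
  x = -1: f_y(-1, y) = 10*y - 10; vanishes at y ∈ {1}. (-1, 1): f_x = 8 ≠ 0.
  x = 0: f_y(0, y) = 14*y - 14; vanishes at y ∈ {1}. (0, 1): f_x = 21 ≠ 0.
  x = 1: f_y(1, y) = 18*y - 18; vanishes at y ∈ {1}. (1, 1): f_x = 40 ≠ 0.
  x = 2: f_y(2, y) = 22*y - 22; vanishes at y ∈ {1}. (2, 1): f_x = 65 ≠ 0.
  x = 3: f_y(3, y) = 26*y - 26; vanishes at y ∈ {1}. (3, 1): f_x = 96 ≠ 0.
  x = 4: f_y(4, y) = 30*y - 30; vanishes at y ∈ {1}. (4, 1): f_x = 133 ≠ 0.
Only singular point on the grid: (-3, 1).
Classify: substitute x = -3 + u, y = 1 + v and expand: f = u**3 - u**2 + 2*u*v**2 + v**2.
No constant or linear terms (consistent with a singular point). Quadratic part: -u**2 + v**2. Cubic part: u**3 + 2*u*v**2.
The quadratic part v**2 - u**2 = (v − u)(v + u) splits into two distinct linear factors, so there are two distinct tangent lines y − 1 = ±(x − -3) — this is a node (ordinary double point).
Classification: node.


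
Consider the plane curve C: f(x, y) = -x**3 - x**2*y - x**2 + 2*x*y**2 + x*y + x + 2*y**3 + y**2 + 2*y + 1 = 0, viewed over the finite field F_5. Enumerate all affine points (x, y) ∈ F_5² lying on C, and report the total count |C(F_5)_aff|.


Affine F_5-points: {(0, 2), (0, 3), (1, 0), (2, 3), (4, 0), (4, 3)}; count = 6.

For each of the 25 pairs (x, y) ∈ F_5², evaluate f(x, y) mod 5. Record the zeros.
  x = 0: [0↦1, 1↦1, 2↦0, 3↦0, 4↦3]  zeros at y ∈ {2, 3}
  x = 1: [0↦0, 1↦2, 2↦2, 3↦2, 4↦4]  zeros at y ∈ {0}
  x = 2: [0↦1, 1↦3, 2↦2, 3↦0, 4↦4]  zeros at y ∈ {3}
  x = 3: [0↦3, 1↦3, 2↦4, 3↦3, 4↦2]  zeros at y ∈ ∅
  x = 4: [0↦0, 1↦1, 2↦2, 3↦0, 4↦2]  zeros at y ∈ {0, 3}
Collecting zeros: affine points = {(0, 2), (0, 3), (1, 0), (2, 3), (4, 0), (4, 3)}.
Total count |C(F_5)_aff| = 6.


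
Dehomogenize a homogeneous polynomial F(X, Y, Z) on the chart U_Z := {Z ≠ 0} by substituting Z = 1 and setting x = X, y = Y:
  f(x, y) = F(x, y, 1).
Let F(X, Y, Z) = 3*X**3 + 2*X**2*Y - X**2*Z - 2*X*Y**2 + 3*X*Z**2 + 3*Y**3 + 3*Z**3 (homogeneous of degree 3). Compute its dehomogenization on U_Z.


f(x, y) = 3*x**3 + 2*x**2*y - x**2 - 2*x*y**2 + 3*x + 3*y**3 + 3

On U_Z we set Z = 1. Each monomial c·X^i·Y^j·Z^k in F becomes c·x^i·y^j·1^k = c·x^i·y^j.
Substituting Z = 1: F(X, Y, 1) = 3*x**3 + 2*x**2*y - x**2 - 2*x*y**2 + 3*x + 3*y**3 + 3.
Note: deg(f) ≤ deg(F) = 3; strict inequality happens when F is divisible by Z (lost terms).
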